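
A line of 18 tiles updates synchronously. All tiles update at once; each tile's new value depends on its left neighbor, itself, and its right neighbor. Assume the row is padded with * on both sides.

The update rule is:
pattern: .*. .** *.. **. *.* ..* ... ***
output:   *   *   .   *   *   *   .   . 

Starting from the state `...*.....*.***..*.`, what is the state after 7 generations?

generation 1: ..**....****.*.***
generation 2: .***...**..*****..
generation 3: **.*..***.**...*.*
generation 4: .***.**.****..****
generation 5: **.******..*.**...
generation 6: .***....*.*****..*
generation 7: **.*...****...*.**

**.*...****...*.**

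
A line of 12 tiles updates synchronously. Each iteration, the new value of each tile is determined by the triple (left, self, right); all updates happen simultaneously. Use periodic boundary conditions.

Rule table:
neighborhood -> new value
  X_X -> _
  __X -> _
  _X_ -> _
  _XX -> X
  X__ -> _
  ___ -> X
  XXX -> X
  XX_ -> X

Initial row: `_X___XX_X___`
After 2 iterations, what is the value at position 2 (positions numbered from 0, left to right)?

_

iteration 1: ___X_XX___XX
iteration 2: _X___XX_X_XX
position 2 holds _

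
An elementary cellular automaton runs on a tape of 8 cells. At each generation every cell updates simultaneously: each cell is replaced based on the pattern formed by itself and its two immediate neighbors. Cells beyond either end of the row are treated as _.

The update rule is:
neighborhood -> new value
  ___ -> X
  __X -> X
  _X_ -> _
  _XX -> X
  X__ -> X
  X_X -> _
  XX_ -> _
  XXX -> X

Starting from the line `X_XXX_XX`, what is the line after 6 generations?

XX_XXX_X

__XX__X_
XXX_XX_X
XX__X___
X_XX_XXX
__X__XX_
XX_XXX_X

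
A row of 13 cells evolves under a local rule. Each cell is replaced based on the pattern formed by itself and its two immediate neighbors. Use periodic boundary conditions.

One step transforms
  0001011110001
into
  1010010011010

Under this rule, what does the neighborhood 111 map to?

At position 6 the neighborhood is 111; the next row has 0 there.

0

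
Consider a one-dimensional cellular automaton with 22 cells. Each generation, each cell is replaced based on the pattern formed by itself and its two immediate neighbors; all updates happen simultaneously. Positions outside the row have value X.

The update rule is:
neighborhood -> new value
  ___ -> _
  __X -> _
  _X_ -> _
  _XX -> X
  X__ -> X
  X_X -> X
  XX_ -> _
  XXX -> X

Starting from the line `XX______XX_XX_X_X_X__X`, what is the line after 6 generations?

X_X_____X_XX_X_X_X_X_X
_X_X_____XX_X_X_X_X_XX
X_X_X____X_X_X_X_X_XXX
_X_X_X____X_X_X_X_XXXX
X_X_X_X____X_X_X_XXXXX
_X_X_X_X____X_X_XXXXXX

_X_X_X_X____X_X_XXXXXX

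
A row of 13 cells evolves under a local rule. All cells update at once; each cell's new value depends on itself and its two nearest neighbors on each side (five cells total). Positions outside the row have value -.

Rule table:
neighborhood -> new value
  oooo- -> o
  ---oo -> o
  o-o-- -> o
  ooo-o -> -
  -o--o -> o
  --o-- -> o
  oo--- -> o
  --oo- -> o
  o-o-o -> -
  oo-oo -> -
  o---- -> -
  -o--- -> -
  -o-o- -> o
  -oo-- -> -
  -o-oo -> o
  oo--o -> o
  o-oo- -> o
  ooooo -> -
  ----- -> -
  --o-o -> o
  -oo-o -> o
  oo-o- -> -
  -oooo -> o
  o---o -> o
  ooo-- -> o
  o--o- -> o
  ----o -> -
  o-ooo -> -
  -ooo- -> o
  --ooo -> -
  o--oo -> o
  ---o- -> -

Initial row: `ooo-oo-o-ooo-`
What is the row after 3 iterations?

-o--oo--o-ooo
-oooo-oooo-oo
o-oo---oo--o-

o-oo---oo--o-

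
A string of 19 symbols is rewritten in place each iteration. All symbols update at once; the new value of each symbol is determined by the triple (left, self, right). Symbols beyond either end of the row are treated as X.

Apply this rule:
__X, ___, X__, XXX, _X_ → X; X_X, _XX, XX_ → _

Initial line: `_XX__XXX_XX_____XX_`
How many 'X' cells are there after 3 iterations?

___XX_X____XXXXX___
XXX___XXXXX_XXX_XXX
XX_XXX_XXX___X___XX
count of X: 11

11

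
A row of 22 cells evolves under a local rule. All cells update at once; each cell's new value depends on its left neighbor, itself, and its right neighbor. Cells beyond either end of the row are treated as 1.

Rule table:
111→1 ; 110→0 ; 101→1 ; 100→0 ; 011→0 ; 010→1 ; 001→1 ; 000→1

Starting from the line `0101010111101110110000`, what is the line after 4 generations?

1111010011101101101110

generation 1: 1111111011010101000111
generation 2: 1111110100111111011011
generation 3: 1111101101011110100101
generation 4: 1111010011101101101110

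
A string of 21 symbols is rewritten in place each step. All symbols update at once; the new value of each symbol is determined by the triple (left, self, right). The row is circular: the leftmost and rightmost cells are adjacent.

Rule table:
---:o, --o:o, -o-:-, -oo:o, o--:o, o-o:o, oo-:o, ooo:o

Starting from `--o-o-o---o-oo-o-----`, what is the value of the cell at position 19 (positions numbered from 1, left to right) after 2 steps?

o

oo-o-o-ooo-oooo-ooooo
ooo-o-ooooooooooooooo
position 19 holds o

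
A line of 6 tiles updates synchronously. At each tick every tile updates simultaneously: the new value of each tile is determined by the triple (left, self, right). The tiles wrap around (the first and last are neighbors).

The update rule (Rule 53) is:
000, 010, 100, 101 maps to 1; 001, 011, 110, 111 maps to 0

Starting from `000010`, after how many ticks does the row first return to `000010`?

111011
000100
110111
001000
101111
010000
011111
100000
111110
000001
111101
000010

12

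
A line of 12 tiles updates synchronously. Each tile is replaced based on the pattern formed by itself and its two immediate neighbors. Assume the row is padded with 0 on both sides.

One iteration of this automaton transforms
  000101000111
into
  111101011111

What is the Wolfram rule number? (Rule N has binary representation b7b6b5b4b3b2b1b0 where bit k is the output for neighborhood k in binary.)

207

position 10: 111 → 1  (bit 7 = 1)
position 11: 110 → 1  (bit 6 = 1)
position 4: 101 → 0  (bit 5 = 0)
position 6: 100 → 0  (bit 4 = 0)
position 9: 011 → 1  (bit 3 = 1)
position 3: 010 → 1  (bit 2 = 1)
position 2: 001 → 1  (bit 1 = 1)
position 0: 000 → 1  (bit 0 = 1)
bits b7..b0 = 11001111 = 207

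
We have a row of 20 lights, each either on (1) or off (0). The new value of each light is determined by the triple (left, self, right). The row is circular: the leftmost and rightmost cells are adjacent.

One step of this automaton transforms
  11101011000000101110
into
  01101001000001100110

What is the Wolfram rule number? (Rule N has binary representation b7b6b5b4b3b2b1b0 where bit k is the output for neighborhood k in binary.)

198

position 1: 111 → 1  (bit 7 = 1)
position 2: 110 → 1  (bit 6 = 1)
position 3: 101 → 0  (bit 5 = 0)
position 8: 100 → 0  (bit 4 = 0)
position 0: 011 → 0  (bit 3 = 0)
position 4: 010 → 1  (bit 2 = 1)
position 13: 001 → 1  (bit 1 = 1)
position 9: 000 → 0  (bit 0 = 0)
bits b7..b0 = 11000110 = 198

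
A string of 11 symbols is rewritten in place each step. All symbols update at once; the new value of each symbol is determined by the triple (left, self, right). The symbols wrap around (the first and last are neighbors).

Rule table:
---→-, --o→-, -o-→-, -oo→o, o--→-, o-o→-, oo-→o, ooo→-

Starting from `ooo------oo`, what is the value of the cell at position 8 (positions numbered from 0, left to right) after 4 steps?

-

step 1: --o------o-
step 2: -----------
step 3: -----------  (fixed point — unchanged through step 4)
position 8 holds -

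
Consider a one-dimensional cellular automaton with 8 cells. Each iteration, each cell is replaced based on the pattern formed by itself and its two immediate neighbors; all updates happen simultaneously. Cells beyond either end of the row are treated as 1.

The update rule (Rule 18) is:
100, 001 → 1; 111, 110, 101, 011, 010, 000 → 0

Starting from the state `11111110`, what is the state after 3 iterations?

01000010

00000000
10000001
01000010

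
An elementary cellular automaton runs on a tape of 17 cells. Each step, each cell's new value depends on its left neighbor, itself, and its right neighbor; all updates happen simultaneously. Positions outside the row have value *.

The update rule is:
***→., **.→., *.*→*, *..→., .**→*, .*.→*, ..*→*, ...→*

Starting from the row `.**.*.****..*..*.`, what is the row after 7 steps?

**.****....**.***
..**....****.**..
.**..****...**..*
**..**....***..**
...**..****...**.
.***..**....***.*
**...**..****..**

**...**..****..**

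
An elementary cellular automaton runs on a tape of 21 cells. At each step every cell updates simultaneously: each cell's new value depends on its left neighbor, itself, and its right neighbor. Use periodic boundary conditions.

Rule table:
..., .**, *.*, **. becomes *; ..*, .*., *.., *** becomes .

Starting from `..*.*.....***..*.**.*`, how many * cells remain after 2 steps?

...*..***.*.*...****.
**....*.**.*..*.*..*.
count of *: 9

9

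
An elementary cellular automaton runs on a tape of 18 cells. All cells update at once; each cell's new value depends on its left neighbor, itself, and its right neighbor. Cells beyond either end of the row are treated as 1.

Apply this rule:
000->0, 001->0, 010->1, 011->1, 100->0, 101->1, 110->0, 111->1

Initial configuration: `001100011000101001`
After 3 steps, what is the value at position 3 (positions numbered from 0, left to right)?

step 1: 001000010000111001
step 2: 001000010000110001
step 3: 001000010000100001
position 3 holds 0

0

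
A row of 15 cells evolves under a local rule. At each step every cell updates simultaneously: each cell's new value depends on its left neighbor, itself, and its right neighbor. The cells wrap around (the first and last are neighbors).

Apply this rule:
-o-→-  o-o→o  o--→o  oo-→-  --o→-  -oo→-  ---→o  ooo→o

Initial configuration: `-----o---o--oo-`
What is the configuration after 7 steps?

oooo--oo--o---o
ooo-o---o--oo--
-o-o-oo--o---o-
--o-o--o--oo--o
o--o-o--o---o--
-o--o-o--oo--o-
--o--o-o---o--o

--o--o-o---o--o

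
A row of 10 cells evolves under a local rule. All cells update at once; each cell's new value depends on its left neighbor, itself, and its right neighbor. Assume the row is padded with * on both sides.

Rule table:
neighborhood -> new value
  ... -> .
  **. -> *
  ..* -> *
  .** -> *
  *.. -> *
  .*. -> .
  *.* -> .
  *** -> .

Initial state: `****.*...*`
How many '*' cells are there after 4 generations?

...*..*.**
*.*.**..*.
*...****..
**.**..***
count of *: 7

7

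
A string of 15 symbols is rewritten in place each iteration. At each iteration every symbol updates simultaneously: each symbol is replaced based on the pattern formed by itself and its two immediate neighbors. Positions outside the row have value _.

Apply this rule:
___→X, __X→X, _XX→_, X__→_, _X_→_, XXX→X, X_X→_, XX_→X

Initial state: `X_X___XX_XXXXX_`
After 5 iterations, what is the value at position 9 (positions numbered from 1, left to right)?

____XX_X__XXXX_
XXXX_X___X_XXX_
_XXX___XX___XX_
X_XX_XX_X_XX_X_
___X__X____X___
position 9 holds _

_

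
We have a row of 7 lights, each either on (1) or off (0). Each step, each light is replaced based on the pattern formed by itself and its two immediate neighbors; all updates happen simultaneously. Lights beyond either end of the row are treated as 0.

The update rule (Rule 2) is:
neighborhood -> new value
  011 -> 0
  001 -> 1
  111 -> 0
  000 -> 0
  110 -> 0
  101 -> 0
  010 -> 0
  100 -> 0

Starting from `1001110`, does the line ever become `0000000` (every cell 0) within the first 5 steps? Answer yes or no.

yes

step 1: 0010000
step 2: 0100000
step 3: 1000000
step 4: 0000000
all cells are 0 at step 4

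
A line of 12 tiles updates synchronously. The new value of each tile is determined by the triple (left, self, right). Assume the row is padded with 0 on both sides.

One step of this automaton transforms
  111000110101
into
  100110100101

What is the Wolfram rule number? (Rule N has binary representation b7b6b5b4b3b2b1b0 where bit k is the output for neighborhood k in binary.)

29

position 1: 111 → 0  (bit 7 = 0)
position 2: 110 → 0  (bit 6 = 0)
position 8: 101 → 0  (bit 5 = 0)
position 3: 100 → 1  (bit 4 = 1)
position 0: 011 → 1  (bit 3 = 1)
position 9: 010 → 1  (bit 2 = 1)
position 5: 001 → 0  (bit 1 = 0)
position 4: 000 → 1  (bit 0 = 1)
bits b7..b0 = 00011101 = 29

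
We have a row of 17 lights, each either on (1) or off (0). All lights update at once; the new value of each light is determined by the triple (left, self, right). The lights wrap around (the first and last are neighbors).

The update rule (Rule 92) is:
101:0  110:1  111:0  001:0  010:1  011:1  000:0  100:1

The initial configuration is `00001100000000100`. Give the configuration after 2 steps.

step 1: 00001110000000110
step 2: 00001011000000111

00001011000000111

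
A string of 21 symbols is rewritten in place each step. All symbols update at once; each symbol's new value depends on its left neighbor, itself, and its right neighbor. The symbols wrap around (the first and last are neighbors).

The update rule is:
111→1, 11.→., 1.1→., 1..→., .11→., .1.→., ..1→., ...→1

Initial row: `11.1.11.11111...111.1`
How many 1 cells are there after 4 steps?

10

1........111..1..1...
..111111..1........1.
1..1111.....111111...
....11..111..1111..1.
count of 1: 10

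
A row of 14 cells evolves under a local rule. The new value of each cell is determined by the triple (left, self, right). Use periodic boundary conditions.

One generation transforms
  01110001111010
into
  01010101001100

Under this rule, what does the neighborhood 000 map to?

At position 5 the neighborhood is 000; the next row has 1 there.

1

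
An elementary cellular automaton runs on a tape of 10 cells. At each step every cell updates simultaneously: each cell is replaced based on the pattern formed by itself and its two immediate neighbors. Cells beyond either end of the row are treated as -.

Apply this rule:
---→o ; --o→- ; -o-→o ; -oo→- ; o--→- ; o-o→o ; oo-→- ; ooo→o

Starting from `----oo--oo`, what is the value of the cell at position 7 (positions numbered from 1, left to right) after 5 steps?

-

step 1: ooo-------
step 2: -o--oooooo
step 3: -o---oooo-
step 4: -o-o--oo--
step 5: -ooo-----o
position 7 holds -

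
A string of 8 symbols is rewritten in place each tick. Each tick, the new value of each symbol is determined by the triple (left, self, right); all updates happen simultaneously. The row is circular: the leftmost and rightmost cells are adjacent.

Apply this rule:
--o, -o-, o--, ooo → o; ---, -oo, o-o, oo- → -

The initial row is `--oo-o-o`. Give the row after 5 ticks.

oo---o-o
o-o-oo--
o-o---oo
--oo-o-o  (repeats tick 0; period 4)
tick 5: oo---o-o

oo---o-o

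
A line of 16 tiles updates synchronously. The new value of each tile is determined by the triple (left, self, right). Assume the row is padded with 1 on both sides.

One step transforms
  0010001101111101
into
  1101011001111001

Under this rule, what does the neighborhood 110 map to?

At position 7 the neighborhood is 110; the next row has 0 there.

0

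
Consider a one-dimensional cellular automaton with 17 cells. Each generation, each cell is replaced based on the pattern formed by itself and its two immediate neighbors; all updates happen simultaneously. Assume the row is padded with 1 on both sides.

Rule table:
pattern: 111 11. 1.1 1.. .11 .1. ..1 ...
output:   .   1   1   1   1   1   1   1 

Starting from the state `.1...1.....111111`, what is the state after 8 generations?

...........111111

111111111111.....
...........111111
111111111111.....  (repeats generation 1; period 2)
generation 8: ...........111111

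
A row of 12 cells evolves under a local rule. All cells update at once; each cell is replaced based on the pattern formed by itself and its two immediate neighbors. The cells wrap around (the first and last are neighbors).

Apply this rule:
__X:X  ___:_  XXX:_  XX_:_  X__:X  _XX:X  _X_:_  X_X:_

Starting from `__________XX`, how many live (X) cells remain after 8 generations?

3

generation 1: X________XX_
generation 2: _X______XX__
generation 3: X_X____XX_X_
generation 4: ___X__XX____
generation 5: __X_XXX_X___
generation 6: _X__X____X__
generation 7: X_XX_X__X_X_
generation 8: __X___XX____
count of X: 3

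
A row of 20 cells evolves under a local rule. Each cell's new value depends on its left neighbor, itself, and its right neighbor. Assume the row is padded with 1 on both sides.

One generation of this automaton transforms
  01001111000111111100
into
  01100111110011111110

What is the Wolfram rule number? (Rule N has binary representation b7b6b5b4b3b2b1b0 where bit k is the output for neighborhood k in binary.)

213

position 5: 111 → 1  (bit 7 = 1)
position 7: 110 → 1  (bit 6 = 1)
position 0: 101 → 0  (bit 5 = 0)
position 2: 100 → 1  (bit 4 = 1)
position 4: 011 → 0  (bit 3 = 0)
position 1: 010 → 1  (bit 2 = 1)
position 3: 001 → 0  (bit 1 = 0)
position 9: 000 → 1  (bit 0 = 1)
bits b7..b0 = 11010101 = 213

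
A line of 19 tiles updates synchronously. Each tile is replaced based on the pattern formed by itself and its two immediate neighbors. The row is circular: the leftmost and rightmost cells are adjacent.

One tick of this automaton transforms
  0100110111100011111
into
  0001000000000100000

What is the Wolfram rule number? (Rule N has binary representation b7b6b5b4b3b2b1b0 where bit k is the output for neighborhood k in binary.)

position 8: 111 → 0  (bit 7 = 0)
position 5: 110 → 0  (bit 6 = 0)
position 0: 101 → 0  (bit 5 = 0)
position 2: 100 → 0  (bit 4 = 0)
position 4: 011 → 0  (bit 3 = 0)
position 1: 010 → 0  (bit 2 = 0)
position 3: 001 → 1  (bit 1 = 1)
position 12: 000 → 0  (bit 0 = 0)
bits b7..b0 = 00000010 = 2

2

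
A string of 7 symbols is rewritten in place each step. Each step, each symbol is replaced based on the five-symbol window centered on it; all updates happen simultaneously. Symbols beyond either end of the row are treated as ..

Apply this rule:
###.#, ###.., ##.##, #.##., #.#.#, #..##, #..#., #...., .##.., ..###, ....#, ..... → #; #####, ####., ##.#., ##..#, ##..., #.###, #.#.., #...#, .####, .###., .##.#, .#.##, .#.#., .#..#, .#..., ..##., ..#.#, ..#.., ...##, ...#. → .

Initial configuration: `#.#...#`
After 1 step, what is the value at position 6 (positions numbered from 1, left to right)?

.......
position 6 holds .

.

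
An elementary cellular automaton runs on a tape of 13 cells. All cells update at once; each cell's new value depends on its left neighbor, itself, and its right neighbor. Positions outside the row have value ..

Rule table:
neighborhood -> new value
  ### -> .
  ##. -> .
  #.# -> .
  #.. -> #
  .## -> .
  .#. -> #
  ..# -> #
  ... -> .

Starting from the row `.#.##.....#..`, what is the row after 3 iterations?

##...#...###.
..#.###.#...#
.##.....##.##

.##.....##.##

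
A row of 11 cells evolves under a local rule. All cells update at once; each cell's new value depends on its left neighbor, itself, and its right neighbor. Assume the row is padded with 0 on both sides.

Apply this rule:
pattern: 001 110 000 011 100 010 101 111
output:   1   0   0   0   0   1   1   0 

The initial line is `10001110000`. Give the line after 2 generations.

generation 1: 10010000000
generation 2: 10110000000

10110000000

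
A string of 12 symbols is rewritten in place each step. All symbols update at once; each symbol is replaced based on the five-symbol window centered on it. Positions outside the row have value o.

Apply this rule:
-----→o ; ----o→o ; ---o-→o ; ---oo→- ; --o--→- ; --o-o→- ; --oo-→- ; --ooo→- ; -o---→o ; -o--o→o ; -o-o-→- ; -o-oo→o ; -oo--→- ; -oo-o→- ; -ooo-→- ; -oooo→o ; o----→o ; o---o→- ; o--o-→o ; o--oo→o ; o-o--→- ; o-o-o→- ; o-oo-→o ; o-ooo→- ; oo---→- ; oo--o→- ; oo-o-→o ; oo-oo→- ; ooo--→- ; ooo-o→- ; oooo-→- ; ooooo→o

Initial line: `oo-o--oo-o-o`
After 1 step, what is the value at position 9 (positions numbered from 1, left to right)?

--o-oo--o-o-
position 9 holds o

o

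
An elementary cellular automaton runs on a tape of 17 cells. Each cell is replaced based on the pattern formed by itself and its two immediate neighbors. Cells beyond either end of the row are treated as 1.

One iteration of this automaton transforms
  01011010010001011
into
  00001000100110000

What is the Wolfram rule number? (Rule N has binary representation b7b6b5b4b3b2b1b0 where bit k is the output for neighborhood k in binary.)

67

position 16: 111 → 0  (bit 7 = 0)
position 4: 110 → 1  (bit 6 = 1)
position 0: 101 → 0  (bit 5 = 0)
position 7: 100 → 0  (bit 4 = 0)
position 3: 011 → 0  (bit 3 = 0)
position 1: 010 → 0  (bit 2 = 0)
position 8: 001 → 1  (bit 1 = 1)
position 11: 000 → 1  (bit 0 = 1)
bits b7..b0 = 01000011 = 67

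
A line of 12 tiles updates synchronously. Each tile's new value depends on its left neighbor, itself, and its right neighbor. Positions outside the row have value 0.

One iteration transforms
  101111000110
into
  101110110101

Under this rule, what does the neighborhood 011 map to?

1

At position 2 the neighborhood is 011; the next row has 1 there.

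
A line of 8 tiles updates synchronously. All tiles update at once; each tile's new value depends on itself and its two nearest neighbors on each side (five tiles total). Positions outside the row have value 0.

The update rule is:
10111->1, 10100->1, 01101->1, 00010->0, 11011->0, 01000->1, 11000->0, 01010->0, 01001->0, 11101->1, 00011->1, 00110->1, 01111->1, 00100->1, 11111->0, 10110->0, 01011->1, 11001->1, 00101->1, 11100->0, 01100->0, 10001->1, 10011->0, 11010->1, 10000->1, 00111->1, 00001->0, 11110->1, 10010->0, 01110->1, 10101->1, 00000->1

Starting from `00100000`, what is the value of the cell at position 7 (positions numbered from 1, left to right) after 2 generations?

1

00111111
01110010
position 7 holds 1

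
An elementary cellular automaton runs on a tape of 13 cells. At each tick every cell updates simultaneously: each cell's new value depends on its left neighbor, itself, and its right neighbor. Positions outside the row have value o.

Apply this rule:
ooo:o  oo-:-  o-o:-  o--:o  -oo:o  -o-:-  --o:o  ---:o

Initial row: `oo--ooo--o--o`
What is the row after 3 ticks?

oooo-oo-ooooo

o-oooo-oo-ooo
--ooo--o--ooo
oooo-oo-ooooo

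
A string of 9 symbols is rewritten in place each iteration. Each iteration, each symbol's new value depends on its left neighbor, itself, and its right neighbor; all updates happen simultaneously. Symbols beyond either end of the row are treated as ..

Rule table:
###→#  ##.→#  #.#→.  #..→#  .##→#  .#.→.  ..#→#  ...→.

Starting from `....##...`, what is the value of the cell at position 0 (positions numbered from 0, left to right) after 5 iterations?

#

...####..
..######.
.########
#########
#########
position 0 holds #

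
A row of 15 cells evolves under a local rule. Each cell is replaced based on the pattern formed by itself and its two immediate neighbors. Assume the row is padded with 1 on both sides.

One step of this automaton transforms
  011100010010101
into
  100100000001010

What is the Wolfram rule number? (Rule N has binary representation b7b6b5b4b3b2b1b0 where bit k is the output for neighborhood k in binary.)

96

position 2: 111 → 0  (bit 7 = 0)
position 3: 110 → 1  (bit 6 = 1)
position 0: 101 → 1  (bit 5 = 1)
position 4: 100 → 0  (bit 4 = 0)
position 1: 011 → 0  (bit 3 = 0)
position 7: 010 → 0  (bit 2 = 0)
position 6: 001 → 0  (bit 1 = 0)
position 5: 000 → 0  (bit 0 = 0)
bits b7..b0 = 01100000 = 96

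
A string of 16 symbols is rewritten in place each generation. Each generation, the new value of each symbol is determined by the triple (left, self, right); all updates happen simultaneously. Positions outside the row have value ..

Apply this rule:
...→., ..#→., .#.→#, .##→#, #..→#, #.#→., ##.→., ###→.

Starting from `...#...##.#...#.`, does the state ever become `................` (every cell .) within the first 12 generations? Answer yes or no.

generation 1: ...##..#..##..##
generation 2: ...#.#.##.#.#.#.
generation 3: ...#.#.#..#.#.##
generation 4: ...#.#.##.#.#.#.  (repeats generation 2; period 2)
generation 12: ...#.#.##.#.#.#.
generation 12 is ...#.#.##.#.#.#., still not uniform .

no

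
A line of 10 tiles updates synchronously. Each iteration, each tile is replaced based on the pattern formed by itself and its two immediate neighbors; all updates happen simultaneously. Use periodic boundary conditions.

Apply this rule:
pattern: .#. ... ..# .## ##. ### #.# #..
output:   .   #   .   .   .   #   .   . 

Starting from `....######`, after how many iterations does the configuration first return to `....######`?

6

.##..####.
......##..
#####....#
####..##..
.##.......
....######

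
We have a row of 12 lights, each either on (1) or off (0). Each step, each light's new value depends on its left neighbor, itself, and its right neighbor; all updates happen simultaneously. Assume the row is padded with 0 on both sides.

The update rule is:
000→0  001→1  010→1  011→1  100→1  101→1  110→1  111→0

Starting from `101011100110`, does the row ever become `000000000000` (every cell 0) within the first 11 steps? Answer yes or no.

no

111110111111
100011100001
110110110011
111111111111
100000000001
110000000011
111000000111
101100001101
111110011111
100011110001
110110011011
step 11 is 110110011011, still not uniform 0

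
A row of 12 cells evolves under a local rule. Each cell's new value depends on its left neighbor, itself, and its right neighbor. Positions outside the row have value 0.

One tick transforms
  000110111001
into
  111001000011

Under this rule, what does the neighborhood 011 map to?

At position 3 the neighborhood is 011; the next row has 0 there.

0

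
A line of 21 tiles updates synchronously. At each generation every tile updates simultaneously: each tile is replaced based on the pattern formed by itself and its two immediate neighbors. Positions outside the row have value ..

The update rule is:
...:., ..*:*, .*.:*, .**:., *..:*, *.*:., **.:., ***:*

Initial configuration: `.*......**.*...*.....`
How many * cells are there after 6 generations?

10

generation 1: ***....*...**.***....
generation 2: .*.*..***.*....*.*...
generation 3: **.***.*..**..**.**..
generation 4: ....*..***..**.....*.
generation 5: ...****.*.**..*...***
generation 6: ..*.**..*...****.*.*.
count of *: 10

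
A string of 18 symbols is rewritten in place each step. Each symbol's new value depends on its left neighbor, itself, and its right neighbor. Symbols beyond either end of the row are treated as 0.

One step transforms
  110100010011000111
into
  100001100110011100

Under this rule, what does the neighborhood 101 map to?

At position 2 the neighborhood is 101; the next row has 0 there.

0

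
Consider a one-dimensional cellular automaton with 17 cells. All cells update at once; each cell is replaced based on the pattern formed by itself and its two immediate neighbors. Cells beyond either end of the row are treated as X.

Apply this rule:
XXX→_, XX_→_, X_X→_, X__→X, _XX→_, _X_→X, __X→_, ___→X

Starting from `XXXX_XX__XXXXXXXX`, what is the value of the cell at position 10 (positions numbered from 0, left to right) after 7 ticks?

_

_______X_________
XXXXXX_XXXXXXXXX_
_________________
XXXXXXXXXXXXXXXX_
_________________  (repeats tick 3; period 2)
tick 7: _________________
position 10 holds _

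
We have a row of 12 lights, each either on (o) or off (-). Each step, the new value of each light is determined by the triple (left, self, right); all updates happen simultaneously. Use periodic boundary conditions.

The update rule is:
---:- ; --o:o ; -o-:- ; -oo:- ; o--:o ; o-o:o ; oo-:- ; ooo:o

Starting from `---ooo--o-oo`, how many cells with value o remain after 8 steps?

o-o-o-oo-o--
-o-o-o--o-oo
o-o-o-oo-o--  (repeats step 1; period 2)
step 8: -o-o-o--o-oo
count of o: 6

6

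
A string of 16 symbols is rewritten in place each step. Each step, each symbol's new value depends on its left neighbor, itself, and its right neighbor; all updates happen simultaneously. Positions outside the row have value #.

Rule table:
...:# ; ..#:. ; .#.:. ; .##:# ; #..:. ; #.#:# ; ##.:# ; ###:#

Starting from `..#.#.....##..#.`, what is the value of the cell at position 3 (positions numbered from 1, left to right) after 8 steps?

.

...#..###.##...#
.#....######.#.#
#..##.#######.##
#..#############
#..#############  (fixed point — unchanged through step 8)
position 3 holds .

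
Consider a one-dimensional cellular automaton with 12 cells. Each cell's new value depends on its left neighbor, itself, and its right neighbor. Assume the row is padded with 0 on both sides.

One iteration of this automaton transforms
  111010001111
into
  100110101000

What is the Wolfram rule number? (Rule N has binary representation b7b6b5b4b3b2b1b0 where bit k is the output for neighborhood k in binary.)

45

position 1: 111 → 0  (bit 7 = 0)
position 2: 110 → 0  (bit 6 = 0)
position 3: 101 → 1  (bit 5 = 1)
position 5: 100 → 0  (bit 4 = 0)
position 0: 011 → 1  (bit 3 = 1)
position 4: 010 → 1  (bit 2 = 1)
position 7: 001 → 0  (bit 1 = 0)
position 6: 000 → 1  (bit 0 = 1)
bits b7..b0 = 00101101 = 45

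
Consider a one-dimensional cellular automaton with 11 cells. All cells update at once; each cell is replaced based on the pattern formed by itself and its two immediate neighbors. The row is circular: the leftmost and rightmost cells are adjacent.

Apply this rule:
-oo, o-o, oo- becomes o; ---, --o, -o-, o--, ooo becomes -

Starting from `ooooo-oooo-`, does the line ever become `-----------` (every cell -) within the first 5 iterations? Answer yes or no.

yes

o---ooo--oo
o---o-o--o-
-----o----o
-----------
all cells are - at iteration 4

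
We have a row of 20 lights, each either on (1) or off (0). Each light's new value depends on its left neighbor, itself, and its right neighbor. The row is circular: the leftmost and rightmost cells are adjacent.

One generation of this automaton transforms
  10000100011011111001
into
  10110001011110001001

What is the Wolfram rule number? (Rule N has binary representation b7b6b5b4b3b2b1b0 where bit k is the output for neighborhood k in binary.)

position 13: 111 → 0  (bit 7 = 0)
position 0: 110 → 1  (bit 6 = 1)
position 11: 101 → 1  (bit 5 = 1)
position 1: 100 → 0  (bit 4 = 0)
position 9: 011 → 1  (bit 3 = 1)
position 5: 010 → 0  (bit 2 = 0)
position 4: 001 → 0  (bit 1 = 0)
position 2: 000 → 1  (bit 0 = 1)
bits b7..b0 = 01101001 = 105

105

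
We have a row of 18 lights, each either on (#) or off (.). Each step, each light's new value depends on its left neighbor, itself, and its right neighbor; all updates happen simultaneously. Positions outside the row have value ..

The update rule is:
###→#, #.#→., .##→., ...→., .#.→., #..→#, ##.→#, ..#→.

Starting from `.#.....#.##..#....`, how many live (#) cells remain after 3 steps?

..#.......##..#...
...#.......##..#..
....#.......##..#.
count of #: 4

4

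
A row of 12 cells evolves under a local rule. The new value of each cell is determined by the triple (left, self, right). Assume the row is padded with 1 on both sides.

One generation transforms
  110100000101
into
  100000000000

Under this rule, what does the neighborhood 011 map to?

At position 11 the neighborhood is 011; the next row has 0 there.

0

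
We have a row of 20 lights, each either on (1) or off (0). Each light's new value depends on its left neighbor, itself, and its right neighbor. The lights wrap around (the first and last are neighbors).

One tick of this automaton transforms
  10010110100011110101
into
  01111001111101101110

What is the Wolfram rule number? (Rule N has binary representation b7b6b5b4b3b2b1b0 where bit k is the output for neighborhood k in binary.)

183

position 13: 111 → 1  (bit 7 = 1)
position 0: 110 → 0  (bit 6 = 0)
position 4: 101 → 1  (bit 5 = 1)
position 1: 100 → 1  (bit 4 = 1)
position 5: 011 → 0  (bit 3 = 0)
position 3: 010 → 1  (bit 2 = 1)
position 2: 001 → 1  (bit 1 = 1)
position 10: 000 → 1  (bit 0 = 1)
bits b7..b0 = 10110111 = 183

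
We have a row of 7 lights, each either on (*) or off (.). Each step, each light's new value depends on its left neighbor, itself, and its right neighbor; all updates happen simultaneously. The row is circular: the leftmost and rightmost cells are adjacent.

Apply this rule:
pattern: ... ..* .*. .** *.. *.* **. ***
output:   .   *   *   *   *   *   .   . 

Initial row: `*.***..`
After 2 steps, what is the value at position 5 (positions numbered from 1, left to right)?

step 1: ***..**
step 2: ...***.
position 5 holds *

*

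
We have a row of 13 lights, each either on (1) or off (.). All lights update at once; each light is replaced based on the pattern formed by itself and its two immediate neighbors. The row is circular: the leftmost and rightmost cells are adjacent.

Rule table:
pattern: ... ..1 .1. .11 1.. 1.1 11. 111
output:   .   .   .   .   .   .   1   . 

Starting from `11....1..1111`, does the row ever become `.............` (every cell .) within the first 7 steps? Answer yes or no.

yes

.1...........
.............
all cells are . at step 2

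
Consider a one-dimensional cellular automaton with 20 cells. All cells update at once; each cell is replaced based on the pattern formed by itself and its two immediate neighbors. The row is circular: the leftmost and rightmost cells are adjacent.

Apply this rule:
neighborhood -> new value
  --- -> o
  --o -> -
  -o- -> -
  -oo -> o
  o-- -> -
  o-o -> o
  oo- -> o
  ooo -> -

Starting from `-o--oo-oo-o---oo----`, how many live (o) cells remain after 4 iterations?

10

iteration 1: ----oooooo--o-oo-ooo
iteration 2: -oo-o----o---ooooo-o
iteration 3: oooo--oo---o-o---oo-
iteration 4: o--o--oo-o--o--o-ooo
count of o: 10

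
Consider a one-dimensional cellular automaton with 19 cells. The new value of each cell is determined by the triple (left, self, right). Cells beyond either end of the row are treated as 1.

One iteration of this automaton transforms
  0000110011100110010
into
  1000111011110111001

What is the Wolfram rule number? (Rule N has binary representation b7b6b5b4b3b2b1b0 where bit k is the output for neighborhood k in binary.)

248

position 9: 111 → 1  (bit 7 = 1)
position 5: 110 → 1  (bit 6 = 1)
position 18: 101 → 1  (bit 5 = 1)
position 0: 100 → 1  (bit 4 = 1)
position 4: 011 → 1  (bit 3 = 1)
position 17: 010 → 0  (bit 2 = 0)
position 3: 001 → 0  (bit 1 = 0)
position 1: 000 → 0  (bit 0 = 0)
bits b7..b0 = 11111000 = 248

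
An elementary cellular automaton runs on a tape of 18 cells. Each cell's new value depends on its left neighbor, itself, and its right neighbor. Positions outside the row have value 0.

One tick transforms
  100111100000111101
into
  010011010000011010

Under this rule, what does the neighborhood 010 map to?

At position 0 the neighborhood is 010; the next row has 0 there.

0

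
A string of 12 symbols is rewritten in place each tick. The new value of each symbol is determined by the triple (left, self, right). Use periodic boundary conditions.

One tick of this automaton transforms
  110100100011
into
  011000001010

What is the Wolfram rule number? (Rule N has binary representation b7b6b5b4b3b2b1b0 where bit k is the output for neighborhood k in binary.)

105

position 0: 111 → 0  (bit 7 = 0)
position 1: 110 → 1  (bit 6 = 1)
position 2: 101 → 1  (bit 5 = 1)
position 4: 100 → 0  (bit 4 = 0)
position 10: 011 → 1  (bit 3 = 1)
position 3: 010 → 0  (bit 2 = 0)
position 5: 001 → 0  (bit 1 = 0)
position 8: 000 → 1  (bit 0 = 1)
bits b7..b0 = 01101001 = 105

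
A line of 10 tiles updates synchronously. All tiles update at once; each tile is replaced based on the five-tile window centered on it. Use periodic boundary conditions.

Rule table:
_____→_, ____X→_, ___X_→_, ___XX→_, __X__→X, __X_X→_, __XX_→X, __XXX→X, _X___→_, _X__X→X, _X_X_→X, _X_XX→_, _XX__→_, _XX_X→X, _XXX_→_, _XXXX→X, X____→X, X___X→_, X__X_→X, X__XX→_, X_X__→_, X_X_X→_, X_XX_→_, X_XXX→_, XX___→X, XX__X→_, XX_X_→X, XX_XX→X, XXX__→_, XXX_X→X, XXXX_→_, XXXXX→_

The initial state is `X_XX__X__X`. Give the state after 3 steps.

__XXX____X

XX___XXX_X
__X__X_XX_
__XXX____X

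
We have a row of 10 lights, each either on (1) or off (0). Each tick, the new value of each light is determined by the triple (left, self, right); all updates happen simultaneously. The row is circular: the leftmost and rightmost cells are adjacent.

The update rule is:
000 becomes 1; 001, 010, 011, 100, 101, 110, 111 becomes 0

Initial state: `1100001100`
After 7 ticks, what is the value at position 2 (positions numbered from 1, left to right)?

tick 1: 0001100000
tick 2: 1100001111
tick 3: 0001100000  (repeats tick 1; period 2)
tick 7: 0001100000
position 2 holds 0

0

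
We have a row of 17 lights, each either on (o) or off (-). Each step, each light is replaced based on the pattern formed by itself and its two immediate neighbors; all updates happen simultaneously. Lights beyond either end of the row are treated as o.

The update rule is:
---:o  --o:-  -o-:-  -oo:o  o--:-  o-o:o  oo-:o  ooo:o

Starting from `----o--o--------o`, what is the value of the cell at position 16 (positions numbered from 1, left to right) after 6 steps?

-oo------oooooo-o
ooo-oooo-oooooooo
ooooooooooooooooo
ooooooooooooooooo  (fixed point — unchanged through step 6)
position 16 holds o

o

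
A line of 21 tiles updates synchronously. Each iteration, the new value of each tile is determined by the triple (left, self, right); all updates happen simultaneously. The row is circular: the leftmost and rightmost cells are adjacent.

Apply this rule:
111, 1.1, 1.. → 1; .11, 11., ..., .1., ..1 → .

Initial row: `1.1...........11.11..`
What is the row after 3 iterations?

.1.1............1..1.
..1.1............1..1
1..1.1............1..

1..1.1............1..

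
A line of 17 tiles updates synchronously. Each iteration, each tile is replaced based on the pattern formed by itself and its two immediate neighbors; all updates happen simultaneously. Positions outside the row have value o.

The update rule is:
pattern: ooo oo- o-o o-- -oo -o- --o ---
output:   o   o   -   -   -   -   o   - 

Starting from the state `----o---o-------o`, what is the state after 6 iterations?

---o---o-------o-
--o---o-------o--
-o---o-------o--o
----o-------o--o-
---o-------o--o--
--o-------o--o--o

--o-------o--o--o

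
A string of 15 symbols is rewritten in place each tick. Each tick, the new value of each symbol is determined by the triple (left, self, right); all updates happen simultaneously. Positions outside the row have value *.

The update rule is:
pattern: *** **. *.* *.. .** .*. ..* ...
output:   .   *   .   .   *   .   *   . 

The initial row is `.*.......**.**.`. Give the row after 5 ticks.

....***...**.*.

........***.**.
.......**.*.**.
......***...**.
.....**.*..***.
....***...**.*.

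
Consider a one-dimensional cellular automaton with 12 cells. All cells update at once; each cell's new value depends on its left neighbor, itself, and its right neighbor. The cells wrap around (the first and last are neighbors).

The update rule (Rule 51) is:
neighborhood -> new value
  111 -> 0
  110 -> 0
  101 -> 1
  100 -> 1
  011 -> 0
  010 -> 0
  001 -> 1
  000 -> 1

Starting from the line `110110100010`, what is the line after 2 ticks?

110110100010

001001011101
110110100010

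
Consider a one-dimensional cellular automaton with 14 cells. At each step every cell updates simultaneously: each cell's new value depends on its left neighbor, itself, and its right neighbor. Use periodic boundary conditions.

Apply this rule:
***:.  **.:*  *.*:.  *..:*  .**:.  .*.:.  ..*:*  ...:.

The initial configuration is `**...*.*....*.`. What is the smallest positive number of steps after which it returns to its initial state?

28

.**.*...*..*..
*.*..*.*.**.*.
...**.....*...
..*.**...*.*..
.*...**.*...*.
*.*.*.*..*.*.*
*......**.....
.*....*.**...*
..*..*...**.*.
.*.**.*.*.*..*
....*......**.
...*.*....*.**
*.*...*..*...*
*..*.*.**.*.*.
.**.....*.....
*.**...*.*....
...**.*...*..*
*.*.*..*.*.**.
.....**.....*.
....*.**...*.*
*..*...**.*...
.**.*.*.*..*.*
..*......**...
.*.*....*.**..
*...*..*...**.
.*.*.**.*.*.*.
*.....*......*
**...*.*....*.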